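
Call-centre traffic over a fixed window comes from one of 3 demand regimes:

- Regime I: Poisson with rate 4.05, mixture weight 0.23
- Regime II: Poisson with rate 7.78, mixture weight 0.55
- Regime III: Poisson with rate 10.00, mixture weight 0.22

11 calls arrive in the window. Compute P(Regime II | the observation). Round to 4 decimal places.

By Bayes' theorem, P(k | x) = w_k f_k(x) / Σ_j w_j f_j(x).
Component likelihoods at x = 11 calls:
  p_I = 0.00209873
  p_II = 0.0661925
  p_III = 0.113736
Prior × likelihood for each component:
  w_I·p_I = 0.23 × 0.00209873 = 0.000482708
  w_II·p_II = 0.55 × 0.0661925 = 0.0364059
  w_III·p_III = 0.22 × 0.113736 = 0.025022
Marginal: 0.000482708 + 0.0364059 + 0.025022 = 0.0619106
P(Regime II | x) = 0.0364059 / 0.0619106 ≈ 0.5880

0.5880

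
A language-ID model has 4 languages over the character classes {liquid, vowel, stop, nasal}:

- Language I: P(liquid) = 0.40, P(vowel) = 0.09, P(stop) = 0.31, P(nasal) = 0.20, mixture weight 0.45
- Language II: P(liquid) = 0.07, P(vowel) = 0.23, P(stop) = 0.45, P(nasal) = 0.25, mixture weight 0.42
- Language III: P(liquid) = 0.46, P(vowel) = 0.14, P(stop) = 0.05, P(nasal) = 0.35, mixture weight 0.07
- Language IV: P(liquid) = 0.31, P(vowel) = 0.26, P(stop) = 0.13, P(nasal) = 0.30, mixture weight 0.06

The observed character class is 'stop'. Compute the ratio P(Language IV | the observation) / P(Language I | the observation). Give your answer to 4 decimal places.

The posterior odds equal the prior odds times the likelihood ratio: (w_i/w_j)·(f_i(x)/f_j(x)).
Categorical probabilities:
  p_I = 0.31
  p_II = 0.45
  p_III = 0.05
  p_IV = 0.13
Posterior odds = (w_IV·p_IV) / (w_I·p_I) = (0.06·0.13) / (0.45·0.31) = 0.0078 / 0.1395 ≈ 0.0559

0.0559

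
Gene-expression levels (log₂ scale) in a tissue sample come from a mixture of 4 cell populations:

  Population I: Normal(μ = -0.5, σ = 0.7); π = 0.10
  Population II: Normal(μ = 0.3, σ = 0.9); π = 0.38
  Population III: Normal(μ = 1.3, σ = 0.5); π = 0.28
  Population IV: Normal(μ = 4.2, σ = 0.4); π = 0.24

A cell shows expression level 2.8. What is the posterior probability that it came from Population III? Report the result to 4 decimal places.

P(component k | x) = π_k·f_k(x) / marginal(x), where marginal(x) = Σ_j π_j·f_j(x).
Normal densities:
  L_I = (1/(0.7·√(2π)))·exp(−(2.8−-0.5)²/(2·0.7²)) = 0.569918·exp(-11.11224) = 8.50796e-06
  L_II = (1/(0.9·√(2π)))·exp(−(2.8−0.3)²/(2·0.9²)) = 0.443269·exp(-3.85802) = 0.00935726
  L_III = (1/(0.5·√(2π)))·exp(−(2.8−1.3)²/(2·0.5²)) = 0.797885·exp(-4.50000) = 0.0088637
  L_IV = (1/(0.4·√(2π)))·exp(−(2.8−4.2)²/(2·0.4²)) = 0.997356·exp(-6.12500) = 0.00218171
Weight by the priors:
  π_I·L_I = 0.10 × 8.50796e-06 = 8.50796e-07
  π_II·L_II = 0.38 × 0.00935726 = 0.00355576
  π_III·L_III = 0.28 × 0.0088637 = 0.00248184
  π_IV·L_IV = 0.24 × 0.00218171 = 0.00052361
Normaliser: 8.50796e-07 + 0.00355576 + 0.00248184 + 0.00052361 = 0.00656205
P(Population III | data) = 0.00248184 / 0.00656205 ≈ 0.3782

0.3782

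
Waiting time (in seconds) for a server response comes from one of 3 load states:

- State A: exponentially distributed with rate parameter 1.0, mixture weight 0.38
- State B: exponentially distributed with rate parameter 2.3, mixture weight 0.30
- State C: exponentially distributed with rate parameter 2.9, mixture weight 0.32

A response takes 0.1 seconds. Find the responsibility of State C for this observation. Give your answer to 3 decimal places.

The responsibility of component k is P(Z=k) f_k(x) divided by Σ_j P(Z=j) f_j(x).
Exponential densities:
  L_A = 0.904837
  L_B = 1.82743
  L_C = 2.16996
Multiply by the mixture weights:
  P(Z=A)·L_A = 0.38 × 0.904837 = 0.343838
  P(Z=B)·L_B = 0.30 × 1.82743 = 0.548228
  P(Z=C)·L_C = 0.32 × 2.16996 = 0.694389
Evidence: 0.343838 + 0.548228 + 0.694389 = 1.58645
P(State C | 0.1 seconds) ≈ 0.438

0.438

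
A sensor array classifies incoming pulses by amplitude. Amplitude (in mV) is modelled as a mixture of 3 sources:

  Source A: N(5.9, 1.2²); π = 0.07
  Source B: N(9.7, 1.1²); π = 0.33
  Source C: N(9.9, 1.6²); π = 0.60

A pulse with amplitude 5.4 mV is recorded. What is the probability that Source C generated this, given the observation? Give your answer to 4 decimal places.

By Bayes' theorem, P(k | x) = w_k f_k(x) / Σ_j w_j f_j(x).
Normal densities:
  f_A = 0.30481
  f_B = 0.000174298
  f_C = 0.00477663
Unnormalised posteriors:
  w_A·f_A = 0.07 × 0.30481 = 0.0213367
  w_B·f_B = 0.33 × 0.000174298 = 5.75183e-05
  w_C·f_C = 0.60 × 0.00477663 = 0.00286598
Marginal: 0.0213367 + 5.75183e-05 + 0.00286598 = 0.0242602
Responsibility of Source C: 0.00286598 / 0.0242602 ≈ 0.1181

0.1181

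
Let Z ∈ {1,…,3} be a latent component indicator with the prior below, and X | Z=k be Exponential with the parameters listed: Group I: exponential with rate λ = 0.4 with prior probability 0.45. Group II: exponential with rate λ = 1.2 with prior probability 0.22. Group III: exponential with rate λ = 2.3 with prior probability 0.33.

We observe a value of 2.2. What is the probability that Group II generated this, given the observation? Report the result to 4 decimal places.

Posterior ∝ prior × likelihood, so P(k | x) ∝ π_k f_k(x); normalise over all components.
Component likelihoods at x = 2.2:
  L_I = 0.4·e^(−0.4·2.2) = 0.4·e^(−0.8800) = 0.165913
  L_II = 1.2·e^(−1.2·2.2) = 1.2·e^(−2.6400) = 0.0856335
  L_III = 2.3·e^(−2.3·2.2) = 2.3·e^(−5.0600) = 0.0145948
Unnormalised posteriors:
  π_I·L_I = 0.45 × 0.165913 = 0.0746609
  π_II·L_II = 0.22 × 0.0856335 = 0.0188394
  π_III·L_III = 0.33 × 0.0145948 = 0.00481628
Evidence: 0.0746609 + 0.0188394 + 0.00481628 = 0.0983166
Responsibility of Group II: 0.0188394 / 0.0983166 ≈ 0.1916

0.1916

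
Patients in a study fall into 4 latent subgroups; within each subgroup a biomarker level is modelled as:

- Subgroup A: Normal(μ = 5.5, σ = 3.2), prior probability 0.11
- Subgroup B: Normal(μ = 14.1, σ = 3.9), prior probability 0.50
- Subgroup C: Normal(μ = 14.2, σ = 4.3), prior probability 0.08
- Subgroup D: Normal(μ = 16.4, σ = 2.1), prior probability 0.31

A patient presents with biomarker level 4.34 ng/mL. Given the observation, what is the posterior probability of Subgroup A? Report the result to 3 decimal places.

P(component k | x) = π_k·f_k(x) / marginal(x), where marginal(x) = Σ_j π_j·f_j(x).
Component likelihoods at x = 4.34 ng/mL:
  L_A = 0.116742
  L_B = 0.0044657
  L_C = 0.00669408
  L_D = 1.30944e-08
Multiply by the mixture weights:
  π_A·L_A = 0.11 × 0.116742 = 0.0128416
  π_B·L_B = 0.50 × 0.0044657 = 0.00223285
  π_C·L_C = 0.08 × 0.00669408 = 0.000535527
  π_D·L_D = 0.31 × 1.30944e-08 = 4.05927e-09
Sum: 0.0128416 + 0.00223285 + 0.000535527 + 4.05927e-09 = 0.01561
So the posterior for Subgroup A is 0.0128416 / 0.01561 ≈ 0.823.

0.823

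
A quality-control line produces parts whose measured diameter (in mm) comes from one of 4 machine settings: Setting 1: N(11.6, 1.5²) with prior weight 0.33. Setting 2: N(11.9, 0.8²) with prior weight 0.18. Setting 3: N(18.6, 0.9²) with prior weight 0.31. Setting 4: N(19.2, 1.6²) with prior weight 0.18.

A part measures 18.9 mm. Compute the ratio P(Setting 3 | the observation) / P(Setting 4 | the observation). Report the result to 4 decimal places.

Posterior odds = (w_i f_i(x)) / (w_j f_j(x)); the normalising sum cancels.
Normal densities:
  p_1 = (1/(1.5·√(2π)))·exp(−(18.9−11.6)²/(2·1.5²)) = 0.265962·exp(-11.84222) = 1.91341e-06
  p_2 = (1/(0.8·√(2π)))·exp(−(18.9−11.9)²/(2·0.8²)) = 0.498678·exp(-38.28125) = 1.18164e-17
  p_3 = (1/(0.9·√(2π)))·exp(−(18.9−18.6)²/(2·0.9²)) = 0.443269·exp(-0.05556) = 0.419315
  p_4 = (1/(1.6·√(2π)))·exp(−(18.9−19.2)²/(2·1.6²)) = 0.249339·exp(-0.01758) = 0.244994
Odds = (0.31/0.18) × (0.419315/0.244994) = 1.72222 × 1.71153 ≈ 2.9476

2.9476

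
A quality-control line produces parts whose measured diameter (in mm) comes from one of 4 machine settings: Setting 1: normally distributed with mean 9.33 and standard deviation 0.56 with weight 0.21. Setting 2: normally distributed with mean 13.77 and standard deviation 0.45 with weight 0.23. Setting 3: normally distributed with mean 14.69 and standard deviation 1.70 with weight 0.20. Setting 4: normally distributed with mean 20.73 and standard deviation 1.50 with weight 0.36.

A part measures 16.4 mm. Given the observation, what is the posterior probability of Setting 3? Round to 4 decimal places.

By Bayes' theorem, P(k | x) = w_k f_k(x) / Σ_j w_j f_j(x).
Evaluate each component's likelihood at the observed value:
  p_1 = (1/(0.56·√(2π)))·exp(−(16.4−9.33)²/(2·0.56²)) = 0.712397·exp(-79.69531) = 1.74376e-35
  p_2 = (1/(0.45·√(2π)))·exp(−(16.4−13.77)²/(2·0.45²)) = 0.886538·exp(-17.07877) = 3.39222e-08
  p_3 = (1/(1.70·√(2π)))·exp(−(16.4−14.69)²/(2·1.70²)) = 0.234672·exp(-0.50590) = 0.141498
  p_4 = (1/(1.50·√(2π)))·exp(−(16.4−20.73)²/(2·1.50²)) = 0.265962·exp(-4.16642) = 0.00412444
Prior × likelihood for each component:
  w_1·p_1 = 0.21 × 1.74376e-35 = 3.6619e-36
  w_2·p_2 = 0.23 × 3.39222e-08 = 7.80211e-09
  w_3·p_3 = 0.20 × 0.141498 = 0.0282997
  w_4·p_4 = 0.36 × 0.00412444 = 0.0014848
Denominator: 3.6619e-36 + 7.80211e-09 + 0.0282997 + 0.0014848 = 0.0297845
P(Setting 3 | data) = 0.0282997 / 0.0297845 ≈ 0.9501

0.9501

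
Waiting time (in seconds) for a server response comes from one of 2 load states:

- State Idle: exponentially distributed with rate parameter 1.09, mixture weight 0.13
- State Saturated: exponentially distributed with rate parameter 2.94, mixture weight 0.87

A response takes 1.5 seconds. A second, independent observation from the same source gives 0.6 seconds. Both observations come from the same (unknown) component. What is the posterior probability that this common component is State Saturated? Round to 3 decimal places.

0.500

P(component k | x) = π_k·f_k(x) / marginal(x), where marginal(x) = Σ_j π_j·f_j(x).
Since both observations come from the same component, the likelihood for component k is f_k(x₁)·f_k(x₂).
  p_Idle = [1.09·e^(−1.09·1.5) = 1.09·e^(−1.6350) = 0.212498] × [0.566758] = 0.120435
  p_Saturated = [2.94·e^(−2.94·1.5) = 2.94·e^(−4.4100) = 0.0357362] × [0.503793] = 0.0180036
Unnormalised posteriors:
  π_Idle·p_Idle = 0.13 × 0.120435 = 0.0156566
  π_Saturated·p_Saturated = 0.87 × 0.0180036 = 0.0156632
Denominator: 0.0156566 + 0.0156632 = 0.0313197
P(State Saturated | x) = 0.0156632 / 0.0313197 ≈ 0.500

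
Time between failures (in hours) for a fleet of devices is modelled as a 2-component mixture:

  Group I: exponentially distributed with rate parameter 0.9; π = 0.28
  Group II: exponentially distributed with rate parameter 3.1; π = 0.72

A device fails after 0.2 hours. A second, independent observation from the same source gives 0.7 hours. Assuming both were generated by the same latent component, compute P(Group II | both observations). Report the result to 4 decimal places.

0.8081

The responsibility of component k is P(Z=k) f_k(x) divided by Σ_j P(Z=j) f_j(x).
Since both observations come from the same component, the likelihood for component k is f_k(x₁)·f_k(x₂).
  f_I = [0.9·e^(−0.9·0.2) = 0.9·e^(−0.1800) = 0.751743] × [0.479333] = 0.360335
  f_II = [3.1·e^(−3.1·0.2) = 3.1·e^(−0.6200) = 1.66763] × [0.353951] = 0.590258
Multiply by the mixture weights:
  P(Z=I)·f_I = 0.28 × 0.360335 = 0.100894
  P(Z=II)·f_II = 0.72 × 0.590258 = 0.424986
Marginal: 0.100894 + 0.424986 = 0.525879
So the posterior for Group II is 0.424986 / 0.525879 ≈ 0.8081.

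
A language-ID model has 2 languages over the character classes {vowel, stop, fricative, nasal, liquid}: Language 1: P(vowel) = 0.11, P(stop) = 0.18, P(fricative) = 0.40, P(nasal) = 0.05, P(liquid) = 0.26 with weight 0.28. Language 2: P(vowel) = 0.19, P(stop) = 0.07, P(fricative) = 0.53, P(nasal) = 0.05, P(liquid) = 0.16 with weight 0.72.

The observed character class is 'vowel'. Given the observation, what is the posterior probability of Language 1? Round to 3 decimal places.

0.184

Posterior ∝ prior × likelihood, so P(k | x) ∝ w_k f_k(x); normalise over all components.
Categorical probabilities:
  L_1 = 0.11
  L_2 = 0.19
Multiply by the mixture weights:
  w_1·L_1 = 0.28 × 0.11 = 0.0308
  w_2·L_2 = 0.72 × 0.19 = 0.1368
Denominator: 0.0308 + 0.1368 = 0.1676
So the posterior for Language 1 is 0.0308 / 0.1676 ≈ 0.184.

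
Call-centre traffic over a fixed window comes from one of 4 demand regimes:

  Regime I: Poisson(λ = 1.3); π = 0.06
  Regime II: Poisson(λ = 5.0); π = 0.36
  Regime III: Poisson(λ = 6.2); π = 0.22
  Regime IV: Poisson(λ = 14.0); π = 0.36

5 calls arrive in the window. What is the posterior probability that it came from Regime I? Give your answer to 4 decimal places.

P(component k | x) = w_k·f_k(x) / marginal(x), where marginal(x) = Σ_j w_j·f_j(x).
Evaluate each component's likelihood at the observed value:
  L_I = e^(−1.3)·1.3^5/5! = 0.00843243
  L_II = e^(−5.0)·5.0^5/5! = 0.175467
  L_III = e^(−6.2)·6.2^5/5! = 0.154936
  L_IV = e^(−14.0)·14.0^5/5! = 0.0037268
Unnormalised posteriors:
  w_I·L_I = 0.06 × 0.00843243 = 0.000505946
  w_II·L_II = 0.36 × 0.175467 = 0.0631683
  w_III·L_III = 0.22 × 0.154936 = 0.0340858
  w_IV·L_IV = 0.36 × 0.0037268 = 0.00134165
Normaliser: 0.000505946 + 0.0631683 + 0.0340858 + 0.00134165 = 0.0991017
Responsibility of Regime I: 0.000505946 / 0.0991017 ≈ 0.0051

0.0051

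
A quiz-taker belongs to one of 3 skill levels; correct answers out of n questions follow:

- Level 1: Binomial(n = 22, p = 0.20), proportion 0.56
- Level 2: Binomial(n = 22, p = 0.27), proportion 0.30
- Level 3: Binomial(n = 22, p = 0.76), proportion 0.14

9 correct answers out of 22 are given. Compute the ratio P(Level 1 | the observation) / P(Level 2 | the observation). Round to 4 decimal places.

The posterior odds equal the prior odds times the likelihood ratio: (π_i/π_j)·(f_i(x)/f_j(x)).
Component likelihoods at x = 9 correct answers out of 22:
  p_1 = C(22,9)·0.20^9·0.80^13 = 497420·5.12e-07·0.0549756 = 0.0140011
  p_2 = C(22,9)·0.27^9·0.73^13 = 497420·7.6256e-06·0.0167185 = 0.0634153
  p_3 = C(22,9)·0.76^9·0.24^13 = 497420·0.0845906·8.76488e-09 = 0.000368801
Posterior odds = (π_1·p_1) / (π_2·p_2) = (0.56·0.0140011) / (0.30·0.0634153) = 0.00784063 / 0.0190246 ≈ 0.4121

0.4121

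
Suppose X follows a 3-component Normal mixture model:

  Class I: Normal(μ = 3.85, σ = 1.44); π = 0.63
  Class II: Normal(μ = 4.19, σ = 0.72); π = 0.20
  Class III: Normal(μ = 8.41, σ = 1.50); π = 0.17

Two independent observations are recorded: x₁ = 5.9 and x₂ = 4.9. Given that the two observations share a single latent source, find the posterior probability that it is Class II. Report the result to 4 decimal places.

0.1415

Posterior ∝ prior × likelihood, so P(k | x) ∝ π_k f_k(x); normalise over all components.
Since both observations come from the same component, the likelihood for component k is f_k(x₁)·f_k(x₂).
  f_I = [(1/(1.44·√(2π)))·exp(−(5.9−3.85)²/(2·1.44²)) = 0.277043·exp(-1.01333) = 0.100569] × [0.21237] = 0.0213578
  f_II = [(1/(0.72·√(2π)))·exp(−(5.9−4.19)²/(2·0.72²)) = 0.554087·exp(-2.82031) = 0.0330165] × [0.340738] = 0.01125
  f_III = [(1/(1.50·√(2π)))·exp(−(5.9−8.41)²/(2·1.50²)) = 0.265962·exp(-1.40002) = 0.0655838] × [0.0172111] = 0.00112877
Prior × likelihood for each component:
  π_I·f_I = 0.63 × 0.0213578 = 0.0134554
  π_II·f_II = 0.20 × 0.01125 = 0.00225
  π_III·f_III = 0.17 × 0.00112877 = 0.00019189
Sum: 0.0134554 + 0.00225 + 0.00019189 = 0.0158973
P(Class II | data) = 0.00225 / 0.0158973 ≈ 0.1415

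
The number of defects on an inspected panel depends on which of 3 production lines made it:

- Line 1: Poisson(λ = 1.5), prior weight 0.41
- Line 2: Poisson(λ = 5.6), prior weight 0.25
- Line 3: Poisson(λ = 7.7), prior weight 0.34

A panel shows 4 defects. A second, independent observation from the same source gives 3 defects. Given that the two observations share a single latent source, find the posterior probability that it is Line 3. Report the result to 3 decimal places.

P(component k | x) = π_k·f_k(x) / marginal(x), where marginal(x) = Σ_j π_j·f_j(x).
Since both observations come from the same component, the likelihood for component k is f_k(x₁)·f_k(x₂).
  L_1 = [0.0470665] × [0.125511] = 0.00590735
  L_2 = [0.151528] × [0.108234] = 0.0164004
  L_3 = [0.0663261] × [0.0344551] = 0.00228527
Weight by the priors:
  π_1·L_1 = 0.41 × 0.00590735 = 0.00242201
  π_2·L_2 = 0.25 × 0.0164004 = 0.00410011
  π_3·L_3 = 0.34 × 0.00228527 = 0.000776992
Denominator: 0.00242201 + 0.00410011 + 0.000776992 = 0.00729912
P(Line 3 | x₁, x₂) ≈ 0.106

0.106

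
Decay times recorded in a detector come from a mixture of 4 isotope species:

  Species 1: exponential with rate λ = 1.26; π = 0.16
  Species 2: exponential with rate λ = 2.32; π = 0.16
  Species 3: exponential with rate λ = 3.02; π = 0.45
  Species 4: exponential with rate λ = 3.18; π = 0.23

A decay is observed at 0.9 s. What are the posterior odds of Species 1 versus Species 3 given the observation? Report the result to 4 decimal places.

Only the two components matter; the odds are (w_i f_i(x)) / (w_j f_j(x)).
Evaluate each component's likelihood at the observed value:
  p_1 = 0.405397
  p_2 = 0.287529
  p_3 = 0.19934
  p_4 = 0.181751
Posterior odds = (w_1·p_1) / (w_3·p_3) = (0.16·0.405397) / (0.45·0.19934) = 0.0648635 / 0.089703 ≈ 0.7231

0.7231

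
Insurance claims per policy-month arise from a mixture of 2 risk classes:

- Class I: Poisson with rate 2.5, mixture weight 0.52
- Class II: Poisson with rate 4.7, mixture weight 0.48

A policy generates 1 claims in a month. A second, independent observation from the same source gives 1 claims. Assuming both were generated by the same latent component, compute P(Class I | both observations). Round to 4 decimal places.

By Bayes' theorem, P(k | x) = w_k f_k(x) / Σ_j w_j f_j(x).
Since both observations come from the same component, the likelihood for component k is f_k(x₁)·f_k(x₂).
  L_I = [e^(−2.5)·2.5^1/1! = 0.205212] × [0.205212] = 0.0421122
  L_II = [e^(−4.7)·4.7^1/1! = 0.0427478] × [0.0427478] = 0.00182737
Unnormalised posteriors:
  w_I·L_I = 0.52 × 0.0421122 = 0.0218983
  w_II·L_II = 0.48 × 0.00182737 = 0.00087714
Denominator: 0.0218983 + 0.00087714 = 0.0227755
So the posterior for Class I is 0.0218983 / 0.0227755 ≈ 0.9615.

0.9615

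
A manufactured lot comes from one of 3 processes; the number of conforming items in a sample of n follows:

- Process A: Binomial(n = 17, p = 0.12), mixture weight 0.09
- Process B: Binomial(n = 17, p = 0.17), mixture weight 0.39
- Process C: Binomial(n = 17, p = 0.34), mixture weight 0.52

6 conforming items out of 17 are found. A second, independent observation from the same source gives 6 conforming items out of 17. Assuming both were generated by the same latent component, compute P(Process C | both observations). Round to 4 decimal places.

P(component k | x) = π_k·f_k(x) / marginal(x), where marginal(x) = Σ_j π_j·f_j(x).
Since both observations come from the same component, the likelihood for component k is f_k(x₁)·f_k(x₂).
  f_A = [C(17,6)·0.12^6·0.88^11 = 12376·2.98598e-06·0.245081 = 0.00905685] × [0.00905685] = 8.20265e-05
  f_B = [C(17,6)·0.17^6·0.83^11 = 12376·2.41376e-05·0.128783 = 0.0384709] × [0.0384709] = 0.00148001
  f_C = [C(17,6)·0.34^6·0.66^11 = 12376·0.0015448·0.010351 = 0.197896] × [0.197896] = 0.0391628
Weight by the priors:
  π_A·f_A = 0.09 × 8.20265e-05 = 7.38239e-06
  π_B·f_B = 0.39 × 0.00148001 = 0.000577205
  π_C·f_C = 0.52 × 0.0391628 = 0.0203647
Sum: 7.38239e-06 + 0.000577205 + 0.0203647 = 0.0209493
P(Process C | x) ≈ 0.9721

0.9721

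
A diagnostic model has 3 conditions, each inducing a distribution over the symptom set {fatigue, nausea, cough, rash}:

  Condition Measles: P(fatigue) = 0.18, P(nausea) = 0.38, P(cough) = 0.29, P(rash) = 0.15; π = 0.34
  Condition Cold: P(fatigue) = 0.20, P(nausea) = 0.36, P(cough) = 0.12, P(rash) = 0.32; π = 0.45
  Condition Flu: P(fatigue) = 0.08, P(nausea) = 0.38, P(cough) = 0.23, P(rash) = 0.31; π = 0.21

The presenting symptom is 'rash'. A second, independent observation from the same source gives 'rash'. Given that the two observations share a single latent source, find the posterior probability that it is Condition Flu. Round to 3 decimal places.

P(component k | x) = P(Z=k)·f_k(x) / marginal(x), where marginal(x) = Σ_j P(Z=j)·f_j(x).
Since both observations come from the same component, the likelihood for component k is f_k(x₁)·f_k(x₂).
  L_Measles = [P(rash | comp) = 0.15] × [0.15] = 0.0225
  L_Cold = [P(rash | comp) = 0.32] × [0.32] = 0.1024
  L_Flu = [P(rash | comp) = 0.31] × [0.31] = 0.0961
Prior × likelihood for each component:
  P(Z=Measles)·L_Measles = 0.34 × 0.0225 = 0.00765
  P(Z=Cold)·L_Cold = 0.45 × 0.1024 = 0.04608
  P(Z=Flu)·L_Flu = 0.21 × 0.0961 = 0.020181
Denominator: 0.00765 + 0.04608 + 0.020181 = 0.073911
So the posterior for Condition Flu is 0.020181 / 0.073911 ≈ 0.273.

0.273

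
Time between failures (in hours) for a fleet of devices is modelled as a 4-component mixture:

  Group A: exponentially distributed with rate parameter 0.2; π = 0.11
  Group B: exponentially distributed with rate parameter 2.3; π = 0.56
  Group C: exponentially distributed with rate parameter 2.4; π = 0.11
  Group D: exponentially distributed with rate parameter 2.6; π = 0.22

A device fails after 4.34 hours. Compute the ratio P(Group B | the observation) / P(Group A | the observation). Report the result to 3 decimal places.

Only the two components matter; the odds are (P(Z=i) f_i(x)) / (P(Z=j) f_j(x)).
Evaluate each component's likelihood at the observed value:
  L_A = 0.2·e^(−0.2·4.34) = 0.2·e^(−0.8680) = 0.0839581
  L_B = 2.3·e^(−2.3·4.34) = 2.3·e^(−9.9820) = 0.000106316
  L_C = 2.4·e^(−2.4·4.34) = 2.4·e^(−10.4160) = 7.18787e-05
  L_D = 2.6·e^(−2.6·4.34) = 2.6·e^(−11.2840) = 3.26885e-05
Posterior odds = (P(Z=B)·L_B) / (P(Z=A)·L_A) = (0.56·0.000106316) / (0.11·0.0839581) = 5.95372e-05 / 0.00923539 ≈ 0.006

0.006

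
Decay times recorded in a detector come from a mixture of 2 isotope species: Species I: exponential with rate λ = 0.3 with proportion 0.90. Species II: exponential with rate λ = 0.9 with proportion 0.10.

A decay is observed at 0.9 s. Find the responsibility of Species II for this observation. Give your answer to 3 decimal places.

By Bayes' theorem, P(k | x) = P(Z=k) f_k(x) / Σ_j P(Z=j) f_j(x).
Evaluate each component's likelihood at the observed value:
  p_I = 0.229014
  p_II = 0.400372
Multiply by the mixture weights:
  P(Z=I)·p_I = 0.90 × 0.229014 = 0.206112
  P(Z=II)·p_II = 0.10 × 0.400372 = 0.0400372
Denominator: 0.206112 + 0.0400372 = 0.24615
P(Species II | x) = 0.0400372 / 0.24615 ≈ 0.163

0.163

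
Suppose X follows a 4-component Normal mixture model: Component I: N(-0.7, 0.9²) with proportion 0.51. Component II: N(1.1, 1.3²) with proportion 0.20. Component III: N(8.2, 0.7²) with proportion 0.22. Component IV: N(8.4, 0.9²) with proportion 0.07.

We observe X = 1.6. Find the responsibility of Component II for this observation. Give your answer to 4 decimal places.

0.8685

P(component k | x) = π_k·f_k(x) / marginal(x), where marginal(x) = Σ_j π_j·f_j(x).
Normal densities:
  L_I = 0.0169242
  L_II = 0.285
  L_III = 2.83052e-20
  L_IV = 1.78036e-13
Unnormalised posteriors:
  π_I·L_I = 0.51 × 0.0169242 = 0.00863135
  π_II·L_II = 0.20 × 0.285 = 0.0569999
  π_III·L_III = 0.22 × 2.83052e-20 = 6.22713e-21
  π_IV·L_IV = 0.07 × 1.78036e-13 = 1.24626e-14
Denominator: 0.00863135 + 0.0569999 + 6.22713e-21 + 1.24626e-14 = 0.0656313
P(Component II | the observation) ≈ 0.8685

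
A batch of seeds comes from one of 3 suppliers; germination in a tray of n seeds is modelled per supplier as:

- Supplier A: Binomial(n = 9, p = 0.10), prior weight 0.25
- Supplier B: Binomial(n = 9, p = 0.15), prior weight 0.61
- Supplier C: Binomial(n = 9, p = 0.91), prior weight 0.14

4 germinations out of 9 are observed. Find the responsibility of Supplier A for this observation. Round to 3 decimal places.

0.097

P(component k | x) = P(Z=k)·f_k(x) / marginal(x), where marginal(x) = Σ_j P(Z=j)·f_j(x).
Binomial probabilities:
  f_A = C(9,4)·0.10^4·0.90^5 = 126·0.0001·0.59049 = 0.00744017
  f_B = C(9,4)·0.15^4·0.85^5 = 126·0.00050625·0.443705 = 0.0283029
  f_C = C(9,4)·0.91^4·0.09^5 = 126·0.68575·5.9049e-06 = 0.00051021
Prior × likelihood for each component:
  P(Z=A)·f_A = 0.25 × 0.00744017 = 0.00186004
  P(Z=B)·f_B = 0.61 × 0.0283029 = 0.0172647
  P(Z=C)·f_C = 0.14 × 0.00051021 = 7.14293e-05
Sum: 0.00186004 + 0.0172647 + 7.14293e-05 = 0.0191962
Responsibility of Supplier A: 0.00186004 / 0.0191962 ≈ 0.097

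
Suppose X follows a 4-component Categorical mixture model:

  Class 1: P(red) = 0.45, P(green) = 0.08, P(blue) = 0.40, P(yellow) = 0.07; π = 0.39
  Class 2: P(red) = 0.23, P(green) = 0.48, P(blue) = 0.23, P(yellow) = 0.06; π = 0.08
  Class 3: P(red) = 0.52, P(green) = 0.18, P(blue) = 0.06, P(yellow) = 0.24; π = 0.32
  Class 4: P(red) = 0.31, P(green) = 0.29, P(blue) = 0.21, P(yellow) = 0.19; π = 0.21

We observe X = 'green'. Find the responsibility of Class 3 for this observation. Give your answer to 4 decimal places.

0.3062

By Bayes' theorem, P(k | x) = P(Z=k) f_k(x) / Σ_j P(Z=j) f_j(x).
Evaluate each component's likelihood at the observed value:
  f_1 = 0.08
  f_2 = 0.48
  f_3 = 0.18
  f_4 = 0.29
Multiply by the mixture weights:
  P(Z=1)·f_1 = 0.39 × 0.08 = 0.0312
  P(Z=2)·f_2 = 0.08 × 0.48 = 0.0384
  P(Z=3)·f_3 = 0.32 × 0.18 = 0.0576
  P(Z=4)·f_4 = 0.21 × 0.29 = 0.0609
Marginal: 0.0312 + 0.0384 + 0.0576 + 0.0609 = 0.1881
P(Class 3 | 'green') = 0.0576 / 0.1881 ≈ 0.3062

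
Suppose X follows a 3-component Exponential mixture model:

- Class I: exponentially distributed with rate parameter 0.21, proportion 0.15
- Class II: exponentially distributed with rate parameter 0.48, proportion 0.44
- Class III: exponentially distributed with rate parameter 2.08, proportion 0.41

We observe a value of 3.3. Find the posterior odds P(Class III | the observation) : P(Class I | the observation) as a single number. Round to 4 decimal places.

0.0566

The posterior odds equal the prior odds times the likelihood ratio: (π_i/π_j)·(f_i(x)/f_j(x)).
Exponential densities:
  f_I = 0.105015
  f_II = 0.0984734
  f_III = 0.00217303
0.000890943 / 0.0157523 ≈ 0.0566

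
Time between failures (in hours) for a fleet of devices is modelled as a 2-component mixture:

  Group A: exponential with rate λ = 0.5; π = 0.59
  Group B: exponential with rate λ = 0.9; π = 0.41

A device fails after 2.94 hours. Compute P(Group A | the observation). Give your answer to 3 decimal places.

By Bayes' theorem, P(k | x) = w_k f_k(x) / Σ_j w_j f_j(x).
Component likelihoods at x = 2.94 hours:
  p_A = 0.5·e^(−0.5·2.94) = 0.5·e^(−1.4700) = 0.114963
  p_B = 0.9·e^(−0.9·2.94) = 0.9·e^(−2.6460) = 0.0638409
Prior × likelihood for each component:
  w_A·p_A = 0.59 × 0.114963 = 0.067828
  w_B·p_B = 0.41 × 0.0638409 = 0.0261748
Sum: 0.067828 + 0.0261748 = 0.0940028
P(Group A | data) ≈ 0.722

0.722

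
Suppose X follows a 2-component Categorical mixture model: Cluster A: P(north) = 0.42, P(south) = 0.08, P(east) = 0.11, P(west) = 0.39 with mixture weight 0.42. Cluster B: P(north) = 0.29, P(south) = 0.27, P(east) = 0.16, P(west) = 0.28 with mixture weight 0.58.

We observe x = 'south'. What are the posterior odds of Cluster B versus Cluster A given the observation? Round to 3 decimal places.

4.661

The posterior odds equal the prior odds times the likelihood ratio: (π_i/π_j)·(f_i(x)/f_j(x)).
Component likelihoods at x = 'south':
  p_A = P(south | comp) = 0.08
  p_B = P(south | comp) = 0.27
Odds = (0.58/0.42) × (0.27/0.08) = 1.38095 × 3.375 ≈ 4.661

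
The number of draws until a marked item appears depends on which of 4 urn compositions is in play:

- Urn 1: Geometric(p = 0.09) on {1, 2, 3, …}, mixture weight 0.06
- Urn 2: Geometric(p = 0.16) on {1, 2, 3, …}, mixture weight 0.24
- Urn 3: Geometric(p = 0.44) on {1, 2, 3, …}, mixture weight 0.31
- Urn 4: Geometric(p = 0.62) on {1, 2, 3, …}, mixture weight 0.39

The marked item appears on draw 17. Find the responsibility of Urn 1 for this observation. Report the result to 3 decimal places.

0.335

The responsibility of component k is P(Z=k) f_k(x) divided by Σ_j P(Z=j) f_j(x).
Evaluate each component's likelihood at the observed value:
  f_1 = 0.09·(1−0.09)^16 = 0.09·0.221137 = 0.0199024
  f_2 = 0.16·(1−0.16)^16 = 0.16·0.0614425 = 0.00983079
  f_3 = 0.44·(1−0.44)^16 = 0.44·9.35424e-05 = 4.11586e-05
  f_4 = 0.62·(1−0.62)^16 = 0.62·1.89033e-07 = 1.172e-07
Weight by the priors:
  P(Z=1)·f_1 = 0.06 × 0.0199024 = 0.00119414
  P(Z=2)·f_2 = 0.24 × 0.00983079 = 0.00235939
  P(Z=3)·f_3 = 0.31 × 4.11586e-05 = 1.27592e-05
  P(Z=4)·f_4 = 0.39 × 1.172e-07 = 4.57082e-08
Marginal: 0.00119414 + 0.00235939 + 1.27592e-05 + 4.57082e-08 = 0.00356634
P(Urn 1 | the observation) = 0.00119414 / 0.00356634 ≈ 0.335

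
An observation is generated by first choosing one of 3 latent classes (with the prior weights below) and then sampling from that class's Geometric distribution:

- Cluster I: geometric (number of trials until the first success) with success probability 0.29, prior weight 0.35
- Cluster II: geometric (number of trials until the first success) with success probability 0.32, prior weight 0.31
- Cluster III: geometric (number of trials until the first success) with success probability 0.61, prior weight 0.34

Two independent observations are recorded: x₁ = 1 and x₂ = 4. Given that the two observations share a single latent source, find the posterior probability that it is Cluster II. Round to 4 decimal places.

0.3562

By Bayes' theorem, P(k | x) = w_k f_k(x) / Σ_j w_j f_j(x).
Since both observations come from the same component, the likelihood for component k is f_k(x₁)·f_k(x₂).
  L_I = [0.29] × [0.103794] = 0.0301003
  L_II = [0.32] × [0.100618] = 0.0321978
  L_III = [0.61] × [0.0361846] = 0.0220726
Multiply by the mixture weights:
  w_I·L_I = 0.35 × 0.0301003 = 0.0105351
  w_II·L_II = 0.31 × 0.0321978 = 0.00998133
  w_III·L_III = 0.34 × 0.0220726 = 0.00750468
Sum: 0.0105351 + 0.00998133 + 0.00750468 = 0.0280211
P(Cluster II | x₁,x₂) = 0.00998133 / 0.0280211 ≈ 0.3562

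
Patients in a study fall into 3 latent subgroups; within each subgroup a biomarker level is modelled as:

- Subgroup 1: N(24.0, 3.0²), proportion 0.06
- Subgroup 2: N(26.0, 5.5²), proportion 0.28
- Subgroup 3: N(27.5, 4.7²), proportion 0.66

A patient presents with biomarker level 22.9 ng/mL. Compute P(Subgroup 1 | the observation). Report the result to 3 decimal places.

0.125

The responsibility of component k is P(Z=k) f_k(x) divided by Σ_j P(Z=j) f_j(x).
Evaluate each component's likelihood at the observed value:
  f_1 = 0.124335
  f_2 = 0.0618818
  f_3 = 0.0525784
Unnormalised posteriors:
  P(Z=1)·f_1 = 0.06 × 0.124335 = 0.00746012
  P(Z=2)·f_2 = 0.28 × 0.0618818 = 0.0173269
  P(Z=3)·f_3 = 0.66 × 0.0525784 = 0.0347017
Sum: 0.00746012 + 0.0173269 + 0.0347017 = 0.0594887
P(Subgroup 1 | data) = 0.00746012 / 0.0594887 ≈ 0.125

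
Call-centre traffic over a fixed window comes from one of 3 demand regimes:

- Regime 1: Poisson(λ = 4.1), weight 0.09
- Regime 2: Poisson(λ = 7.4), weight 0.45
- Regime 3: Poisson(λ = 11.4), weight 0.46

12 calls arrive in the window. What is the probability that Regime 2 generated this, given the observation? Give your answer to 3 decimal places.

By Bayes' theorem, P(k | x) = π_k f_k(x) / Σ_j π_j f_j(x).
Poisson probabilities:
  p_1 = e^(−4.1)·4.1^12/12! = 0.00078066
  p_2 = e^(−7.4)·7.4^12/12! = 0.0344084
  p_3 = e^(−11.4)·11.4^12/12! = 0.112607
Weight by the priors:
  π_1·p_1 = 0.09 × 0.00078066 = 7.02594e-05
  π_2·p_2 = 0.45 × 0.0344084 = 0.0154838
  π_3·p_3 = 0.46 × 0.112607 = 0.0517991
Denominator: 7.02594e-05 + 0.0154838 + 0.0517991 = 0.0673531
P(Regime 2 | x) = 0.0154838 / 0.0673531 ≈ 0.230

0.230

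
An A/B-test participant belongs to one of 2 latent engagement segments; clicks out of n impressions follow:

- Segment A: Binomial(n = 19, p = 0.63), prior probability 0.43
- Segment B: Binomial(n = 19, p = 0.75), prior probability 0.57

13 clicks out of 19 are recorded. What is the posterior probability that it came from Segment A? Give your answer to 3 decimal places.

0.451

By Bayes' theorem, P(k | x) = π_k f_k(x) / Σ_j π_j f_j(x).
Component likelihoods at x = 13 clicks out of 19:
  f_A = C(19,13)·0.63^13·0.37^6 = 27132·0.00246279·0.00256573 = 0.171443
  f_B = C(19,13)·0.75^13·0.25^6 = 27132·0.0237573·0.000244141 = 0.157369
Prior × likelihood for each component:
  π_A·f_A = 0.43 × 0.171443 = 0.0737204
  π_B·f_B = 0.57 × 0.157369 = 0.0897001
Sum: 0.0737204 + 0.0897001 = 0.163421
P(Segment A | 13 clicks out of 19) = 0.0737204 / 0.163421 ≈ 0.451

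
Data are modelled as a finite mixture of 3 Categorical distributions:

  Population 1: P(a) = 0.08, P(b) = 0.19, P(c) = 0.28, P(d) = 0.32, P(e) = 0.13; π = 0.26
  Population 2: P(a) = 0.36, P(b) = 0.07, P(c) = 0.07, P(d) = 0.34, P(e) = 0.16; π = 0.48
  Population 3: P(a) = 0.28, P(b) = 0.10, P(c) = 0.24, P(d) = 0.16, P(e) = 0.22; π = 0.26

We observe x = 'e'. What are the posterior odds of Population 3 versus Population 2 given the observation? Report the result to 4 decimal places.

0.7448

The posterior odds equal the prior odds times the likelihood ratio: (π_i/π_j)·(f_i(x)/f_j(x)).
Evaluate each component's likelihood at the observed value:
  f_1 = P(e | comp) = 0.13
  f_2 = P(e | comp) = 0.16
  f_3 = P(e | comp) = 0.22
0.0572 / 0.0768 ≈ 0.7448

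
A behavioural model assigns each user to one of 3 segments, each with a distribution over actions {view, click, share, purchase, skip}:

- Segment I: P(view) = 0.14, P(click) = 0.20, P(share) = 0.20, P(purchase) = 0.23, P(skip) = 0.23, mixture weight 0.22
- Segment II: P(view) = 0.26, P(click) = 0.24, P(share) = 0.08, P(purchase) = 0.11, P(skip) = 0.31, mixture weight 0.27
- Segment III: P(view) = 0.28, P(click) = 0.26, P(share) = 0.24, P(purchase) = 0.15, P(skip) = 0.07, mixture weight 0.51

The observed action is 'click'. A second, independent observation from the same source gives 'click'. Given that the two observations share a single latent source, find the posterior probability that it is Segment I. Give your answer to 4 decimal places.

0.1496

P(component k | x) = π_k·f_k(x) / marginal(x), where marginal(x) = Σ_j π_j·f_j(x).
Since both observations come from the same component, the likelihood for component k is f_k(x₁)·f_k(x₂).
  f_I = [0.2] × [0.2] = 0.04
  f_II = [0.24] × [0.24] = 0.0576
  f_III = [0.26] × [0.26] = 0.0676
Multiply by the mixture weights:
  π_I·f_I = 0.22 × 0.04 = 0.0088
  π_II·f_II = 0.27 × 0.0576 = 0.015552
  π_III·f_III = 0.51 × 0.0676 = 0.034476
Marginal: 0.0088 + 0.015552 + 0.034476 = 0.058828
Responsibility of Segment I: 0.0088 / 0.058828 ≈ 0.1496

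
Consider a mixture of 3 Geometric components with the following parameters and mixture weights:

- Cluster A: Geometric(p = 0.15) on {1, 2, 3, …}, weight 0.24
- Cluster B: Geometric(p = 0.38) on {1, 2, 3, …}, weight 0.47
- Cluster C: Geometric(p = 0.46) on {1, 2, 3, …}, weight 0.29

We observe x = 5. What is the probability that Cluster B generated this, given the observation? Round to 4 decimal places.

P(component k | x) = π_k·f_k(x) / marginal(x), where marginal(x) = Σ_j π_j·f_j(x).
Evaluate each component's likelihood at the observed value:
  f_A = 0.15·(1−0.15)^4 = 0.15·0.522006 = 0.0783009
  f_B = 0.38·(1−0.38)^4 = 0.38·0.147763 = 0.0561501
  f_C = 0.46·(1−0.46)^4 = 0.46·0.0850306 = 0.0391141
Prior × likelihood for each component:
  π_A·f_A = 0.24 × 0.0783009 = 0.0187922
  π_B·f_B = 0.47 × 0.0561501 = 0.0263905
  π_C·f_C = 0.29 × 0.0391141 = 0.0113431
Denominator: 0.0187922 + 0.0263905 + 0.0113431 = 0.0565258
P(Cluster B | x) ≈ 0.4669

0.4669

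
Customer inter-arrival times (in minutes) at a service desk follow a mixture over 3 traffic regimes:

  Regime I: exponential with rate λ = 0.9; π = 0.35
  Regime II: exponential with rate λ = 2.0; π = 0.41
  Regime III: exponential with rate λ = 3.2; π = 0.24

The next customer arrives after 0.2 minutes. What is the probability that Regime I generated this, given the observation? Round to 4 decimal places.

Posterior ∝ prior × likelihood, so P(k | x) ∝ P(Z=k) f_k(x); normalise over all components.
Component likelihoods at x = 0.2 minutes:
  f_I = 0.751743
  f_II = 1.34064
  f_III = 1.68734
Prior × likelihood for each component:
  P(Z=I)·f_I = 0.35 × 0.751743 = 0.26311
  P(Z=II)·f_II = 0.41 × 1.34064 = 0.549662
  P(Z=III)·f_III = 0.24 × 1.68734 = 0.404961
Sum: 0.26311 + 0.549662 + 0.404961 = 1.21773
P(Regime I | x) ≈ 0.2161

0.2161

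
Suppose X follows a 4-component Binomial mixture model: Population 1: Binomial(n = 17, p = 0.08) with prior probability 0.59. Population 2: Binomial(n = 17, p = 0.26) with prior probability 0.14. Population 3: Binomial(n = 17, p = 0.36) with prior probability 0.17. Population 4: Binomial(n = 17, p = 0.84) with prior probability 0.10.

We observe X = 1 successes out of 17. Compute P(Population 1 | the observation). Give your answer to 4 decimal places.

Posterior ∝ prior × likelihood, so P(k | x) ∝ π_k f_k(x); normalise over all components.
Binomial probabilities:
  f_1 = C(17,1)·0.08^1·0.92^16 = 17·0.08·0.263394 = 0.358215
  f_2 = C(17,1)·0.26^1·0.74^16 = 17·0.26·0.00808551 = 0.035738
  f_3 = C(17,1)·0.36^1·0.64^16 = 17·0.36·0.000792282 = 0.00484876
  f_4 = C(17,1)·0.84^1·0.16^16 = 17·0.84·1.84467e-13 = 2.6342e-12
Multiply by the mixture weights:
  π_1·f_1 = 0.59 × 0.358215 = 0.211347
  π_2·f_2 = 0.14 × 0.035738 = 0.00500331
  π_3·f_3 = 0.17 × 0.00484876 = 0.00082429
  π_4·f_4 = 0.10 × 2.6342e-12 = 2.6342e-13
Sum: 0.211347 + 0.00500331 + 0.00082429 + 2.6342e-13 = 0.217175
P(Population 1 | 1 successes out of 17) = 0.211347 / 0.217175 ≈ 0.9732

0.9732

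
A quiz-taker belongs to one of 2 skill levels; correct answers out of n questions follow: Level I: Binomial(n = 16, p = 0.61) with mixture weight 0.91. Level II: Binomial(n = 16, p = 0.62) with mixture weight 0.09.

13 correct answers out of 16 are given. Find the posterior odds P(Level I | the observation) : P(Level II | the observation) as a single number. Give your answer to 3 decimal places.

8.848

Posterior odds = (π_i f_i(x)) / (π_j f_j(x)); the normalising sum cancels.
Component likelihoods at x = 13 correct answers out of 16:
  p_I = 0.0537861
  p_II = 0.0614654
Odds = (0.91/0.09) × (0.0537861/0.0614654) = 10.1111 × 0.875062 ≈ 8.848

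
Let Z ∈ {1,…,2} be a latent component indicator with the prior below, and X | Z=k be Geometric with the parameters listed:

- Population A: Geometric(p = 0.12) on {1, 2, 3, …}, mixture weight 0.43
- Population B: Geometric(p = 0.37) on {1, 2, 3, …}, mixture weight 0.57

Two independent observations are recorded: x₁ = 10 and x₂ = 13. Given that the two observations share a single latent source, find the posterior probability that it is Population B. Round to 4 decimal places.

The responsibility of component k is P(Z=k) f_k(x) divided by Σ_j P(Z=j) f_j(x).
Since both observations come from the same component, the likelihood for component k is f_k(x₁)·f_k(x₂).
  f_A = [0.0379774] × [0.0258805] = 0.000982876
  f_B = [0.00578451] × [0.0014464] = 8.36672e-06
Multiply by the mixture weights:
  P(Z=A)·f_A = 0.43 × 0.000982876 = 0.000422637
  P(Z=B)·f_B = 0.57 × 8.36672e-06 = 4.76903e-06
Normaliser: 0.000422637 + 4.76903e-06 = 0.000427406
P(Population B | data) = 4.76903e-06 / 0.000427406 ≈ 0.0112

0.0112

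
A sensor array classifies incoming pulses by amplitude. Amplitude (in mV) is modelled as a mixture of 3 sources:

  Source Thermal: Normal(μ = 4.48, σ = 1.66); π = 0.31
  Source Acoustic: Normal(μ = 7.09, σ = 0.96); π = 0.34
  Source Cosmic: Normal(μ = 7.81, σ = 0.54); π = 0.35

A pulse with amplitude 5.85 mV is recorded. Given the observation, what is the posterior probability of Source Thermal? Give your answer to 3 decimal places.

0.462

Apply Bayes' rule: the posterior for each component is proportional to its prior times its likelihood at x.
Evaluate each component's likelihood at the observed value:
  f_Thermal = 0.170961
  f_Acoustic = 0.180447
  f_Cosmic = 0.00101806
Multiply by the mixture weights:
  w_Thermal·f_Thermal = 0.31 × 0.170961 = 0.0529981
  w_Acoustic·f_Acoustic = 0.34 × 0.180447 = 0.061352
  w_Cosmic·f_Cosmic = 0.35 × 0.00101806 = 0.00035632
Normaliser: 0.0529981 + 0.061352 + 0.00035632 = 0.114706
P(Source Thermal | the observation) = 0.0529981 / 0.114706 ≈ 0.462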